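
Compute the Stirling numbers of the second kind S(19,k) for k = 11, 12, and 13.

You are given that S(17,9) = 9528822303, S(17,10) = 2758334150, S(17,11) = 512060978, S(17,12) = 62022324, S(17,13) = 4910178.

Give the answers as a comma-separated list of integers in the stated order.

r18: T_18,10=10×2758334150+9528822303=37112163803; T_18,11=11×512060978+2758334150=8391004908; T_18,12=12×62022324+512060978=1256328866; T_18,13=13×4910178+62022324=125854638
r19: T_19,11=11×8391004908+37112163803=129413217791; T_19,12=12×1256328866+8391004908=23466951300; T_19,13=13×125854638+1256328866=2892439160
Read S(19,11) = 129413217791, S(19,12) = 23466951300, S(19,13) = 2892439160.

129413217791, 23466951300, 2892439160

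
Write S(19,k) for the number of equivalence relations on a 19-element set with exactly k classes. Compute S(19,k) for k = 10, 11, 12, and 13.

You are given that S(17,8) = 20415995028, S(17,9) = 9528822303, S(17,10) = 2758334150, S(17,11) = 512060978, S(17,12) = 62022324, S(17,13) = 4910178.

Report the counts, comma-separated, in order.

477297033785, 129413217791, 23466951300, 2892439160

row 18: T[18][9]=9·9528822303+20415995028=106175395755  T[18][10]=10·2758334150+9528822303=37112163803  T[18][11]=11·512060978+2758334150=8391004908  T[18][12]=12·62022324+512060978=1256328866  T[18][13]=13·4910178+62022324=125854638
row 19: T[19][10]=10·37112163803+106175395755=477297033785  T[19][11]=11·8391004908+37112163803=129413217791  T[19][12]=12·1256328866+8391004908=23466951300  T[19][13]=13·125854638+1256328866=2892439160
Read S(19,10) = 477297033785, S(19,11) = 129413217791, S(19,12) = 23466951300, S(19,13) = 2892439160.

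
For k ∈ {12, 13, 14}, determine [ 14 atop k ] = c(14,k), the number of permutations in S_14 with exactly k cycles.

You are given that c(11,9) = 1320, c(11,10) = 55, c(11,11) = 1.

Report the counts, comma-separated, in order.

3731, 91, 1

i=12: T(12,10)=1320+11·55=1925 | T(12,11)=55+11·1=66 | T(12,12)=1+11·0=1
i=13: T(13,11)=1925+12·66=2717 | T(13,12)=66+12·1=78 | T(13,13)=1+12·0=1
i=14: T(14,12)=2717+13·78=3731 | T(14,13)=78+13·1=91 | T(14,14)=1+13·0=1
Read c(14,12) = 3731, c(14,13) = 91, c(14,14) = 1.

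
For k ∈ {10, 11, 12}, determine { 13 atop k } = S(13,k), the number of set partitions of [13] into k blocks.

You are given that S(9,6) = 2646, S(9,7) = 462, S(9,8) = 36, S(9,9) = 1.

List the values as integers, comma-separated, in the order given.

39325, 2431, 78

[10] T[10,7]:7*462+2646=5880 · T[10,8]:8*36+462=750 · T[10,9]:9*1+36=45 · T[10,10]:10*0+1=1
[11] T[11,8]:8*750+5880=11880 · T[11,9]:9*45+750=1155 · T[11,10]:10*1+45=55 · T[11,11]:11*0+1=1
[12] T[12,9]:9*1155+11880=22275 · T[12,10]:10*55+1155=1705 · T[12,11]:11*1+55=66 · T[12,12]:12*0+1=1
[13] T[13,10]:10*1705+22275=39325 · T[13,11]:11*66+1705=2431 · T[13,12]:12*1+66=78
Read S(13,10) = 39325, S(13,11) = 2431, S(13,12) = 78.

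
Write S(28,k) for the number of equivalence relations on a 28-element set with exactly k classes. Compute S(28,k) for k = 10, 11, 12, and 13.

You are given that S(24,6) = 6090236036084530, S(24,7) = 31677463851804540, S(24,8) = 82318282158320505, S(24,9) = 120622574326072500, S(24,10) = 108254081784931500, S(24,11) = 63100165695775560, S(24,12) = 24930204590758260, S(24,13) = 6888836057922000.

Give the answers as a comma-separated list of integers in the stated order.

1538533978374777852325, 1501910658871554621690, 985397416171213883565, 451512851236272407400

row 25: T[25][7]=7·31677463851804540+6090236036084530=227832482998716310  T[25][8]=8·82318282158320505+31677463851804540=690223721118368580  T[25][9]=9·120622574326072500+82318282158320505=1167921451092973005  T[25][10]=10·108254081784931500+120622574326072500=1203163392175387500  T[25][11]=11·63100165695775560+108254081784931500=802355904438462660  T[25][12]=12·24930204590758260+63100165695775560=362262620784874680  T[25][13]=13·6888836057922000+24930204590758260=114485073343744260
row 26: T[26][8]=8·690223721118368580+227832482998716310=5749622251945664950  T[26][9]=9·1167921451092973005+690223721118368580=11201516780955125625  T[26][10]=10·1203163392175387500+1167921451092973005=13199555372846848005  T[26][11]=11·802355904438462660+1203163392175387500=10029078340998476760  T[26][12]=12·362262620784874680+802355904438462660=5149507353856958820  T[26][13]=13·114485073343744260+362262620784874680=1850568574253550060
row 27: T[27][9]=9·11201516780955125625+5749622251945664950=106563273280541795575  T[27][10]=10·13199555372846848005+11201516780955125625=143197070509423605675  T[27][11]=11·10029078340998476760+13199555372846848005=123519417123830092365  T[27][12]=12·5149507353856958820+10029078340998476760=71823166587281982600  T[27][13]=13·1850568574253550060+5149507353856958820=29206898819153109600
row 28: T[28][10]=10·143197070509423605675+106563273280541795575=1538533978374777852325  T[28][11]=11·123519417123830092365+143197070509423605675=1501910658871554621690  T[28][12]=12·71823166587281982600+123519417123830092365=985397416171213883565  T[28][13]=13·29206898819153109600+71823166587281982600=451512851236272407400
Read S(28,10) = 1538533978374777852325, S(28,11) = 1501910658871554621690, S(28,12) = 985397416171213883565, S(28,13) = 451512851236272407400.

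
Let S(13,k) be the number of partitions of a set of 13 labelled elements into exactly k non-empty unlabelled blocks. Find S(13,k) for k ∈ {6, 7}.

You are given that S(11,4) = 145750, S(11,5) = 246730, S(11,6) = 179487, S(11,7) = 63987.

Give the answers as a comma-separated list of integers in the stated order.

row 12: T[12][5]=5·246730+145750=1379400  T[12][6]=6·179487+246730=1323652  T[12][7]=7·63987+179487=627396
row 13: T[13][6]=6·1323652+1379400=9321312  T[13][7]=7·627396+1323652=5715424
Read S(13,6) = 9321312, S(13,7) = 5715424.

9321312, 5715424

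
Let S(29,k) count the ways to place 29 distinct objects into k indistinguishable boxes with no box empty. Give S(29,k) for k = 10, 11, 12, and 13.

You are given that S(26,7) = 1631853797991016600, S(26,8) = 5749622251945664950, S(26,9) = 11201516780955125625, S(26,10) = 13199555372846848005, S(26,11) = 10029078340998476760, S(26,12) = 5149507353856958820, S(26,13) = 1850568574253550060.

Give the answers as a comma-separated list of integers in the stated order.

i=27: T(27,8)=1631853797991016600+8·5749622251945664950=47628831813556336200 | T(27,9)=5749622251945664950+9·11201516780955125625=106563273280541795575 | T(27,10)=11201516780955125625+10·13199555372846848005=143197070509423605675 | T(27,11)=13199555372846848005+11·10029078340998476760=123519417123830092365 | T(27,12)=10029078340998476760+12·5149507353856958820=71823166587281982600 | T(27,13)=5149507353856958820+13·1850568574253550060=29206898819153109600
i=28: T(28,9)=47628831813556336200+9·106563273280541795575=1006698291338432496375 | T(28,10)=106563273280541795575+10·143197070509423605675=1538533978374777852325 | T(28,11)=143197070509423605675+11·123519417123830092365=1501910658871554621690 | T(28,12)=123519417123830092365+12·71823166587281982600=985397416171213883565 | T(28,13)=71823166587281982600+13·29206898819153109600=451512851236272407400
i=29: T(29,10)=1006698291338432496375+10·1538533978374777852325=16392038075086211019625 | T(29,11)=1538533978374777852325+11·1501910658871554621690=18059551225961878690915 | T(29,12)=1501910658871554621690+12·985397416171213883565=13326679652926121224470 | T(29,13)=985397416171213883565+13·451512851236272407400=6855064482242755179765
Read S(29,10) = 16392038075086211019625, S(29,11) = 18059551225961878690915, S(29,12) = 13326679652926121224470, S(29,13) = 6855064482242755179765.

16392038075086211019625, 18059551225961878690915, 13326679652926121224470, 6855064482242755179765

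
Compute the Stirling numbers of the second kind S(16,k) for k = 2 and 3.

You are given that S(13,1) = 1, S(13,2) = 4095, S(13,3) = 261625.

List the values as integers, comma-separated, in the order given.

32767, 7141686

i=14: T(14,1)=0+1·1=1 | T(14,2)=1+2·4095=8191 | T(14,3)=4095+3·261625=788970
i=15: T(15,1)=0+1·1=1 | T(15,2)=1+2·8191=16383 | T(15,3)=8191+3·788970=2375101
i=16: T(16,2)=1+2·16383=32767 | T(16,3)=16383+3·2375101=7141686
Read S(16,2) = 32767, S(16,3) = 7141686.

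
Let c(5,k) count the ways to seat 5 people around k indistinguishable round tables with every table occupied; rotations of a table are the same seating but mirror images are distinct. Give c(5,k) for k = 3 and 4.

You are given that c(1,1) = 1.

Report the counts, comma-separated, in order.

35, 10

row 2: T[2][1]=1·1+0=1  T[2][2]=1·0+1=1
row 3: T[3][1]=2·1+0=2  T[3][2]=2·1+1=3  T[3][3]=2·0+1=1
row 4: T[4][2]=3·3+2=11  T[4][3]=3·1+3=6  T[4][4]=3·0+1=1
row 5: T[5][3]=4·6+11=35  T[5][4]=4·1+6=10
Read c(5,3) = 35, c(5,4) = 10.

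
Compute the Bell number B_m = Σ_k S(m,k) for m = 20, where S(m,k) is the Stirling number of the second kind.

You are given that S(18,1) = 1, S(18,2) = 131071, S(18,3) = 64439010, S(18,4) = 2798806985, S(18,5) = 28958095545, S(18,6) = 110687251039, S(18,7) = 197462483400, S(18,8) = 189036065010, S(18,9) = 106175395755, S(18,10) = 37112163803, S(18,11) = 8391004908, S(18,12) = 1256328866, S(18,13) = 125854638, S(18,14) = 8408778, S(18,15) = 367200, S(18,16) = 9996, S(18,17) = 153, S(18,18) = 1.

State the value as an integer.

51724158235372

@19  (19,1):1·1+0→1, (19,2):131071·2+1→262143, (19,3):64439010·3+131071→193448101, (19,4):2798806985·4+64439010→11259666950, (19,5):28958095545·5+2798806985→147589284710, (19,6):110687251039·6+28958095545→693081601779, (19,7):197462483400·7+110687251039→1492924634839, (19,8):189036065010·8+197462483400→1709751003480, (19,9):106175395755·9+189036065010→1144614626805, (19,10):37112163803·10+106175395755→477297033785, (19,11):8391004908·11+37112163803→129413217791, (19,12):1256328866·12+8391004908→23466951300, (19,13):125854638·13+1256328866→2892439160, (19,14):8408778·14+125854638→243577530, (19,15):367200·15+8408778→13916778, (19,16):9996·16+367200→527136, (19,17):153·17+9996→12597, (19,18):1·18+153→171, (19,19):0·19+1→1
@20  (20,1):1·1+0→1, (20,2):262143·2+1→524287, (20,3):193448101·3+262143→580606446, (20,4):11259666950·4+193448101→45232115901, (20,5):147589284710·5+11259666950→749206090500, (20,6):693081601779·6+147589284710→4306078895384, (20,7):1492924634839·7+693081601779→11143554045652, (20,8):1709751003480·8+1492924634839→15170932662679, (20,9):1144614626805·9+1709751003480→12011282644725, (20,10):477297033785·10+1144614626805→5917584964655, (20,11):129413217791·11+477297033785→1900842429486, (20,12):23466951300·12+129413217791→411016633391, (20,13):2892439160·13+23466951300→61068660380, (20,14):243577530·14+2892439160→6302524580, (20,15):13916778·15+243577530→452329200, (20,16):527136·16+13916778→22350954, (20,17):12597·17+527136→741285, (20,18):171·18+12597→15675, (20,19):1·19+171→190, (20,20):0·20+1→1
B_20 = ΣS(20,k) = 1+524287+580606446+45232115901+749206090500+4306078895384+11143554045652+15170932662679+12011282644725+5917584964655+1900842429486+411016633391+61068660380+6302524580+452329200+22350954+741285+15675+190+1 = 51724158235372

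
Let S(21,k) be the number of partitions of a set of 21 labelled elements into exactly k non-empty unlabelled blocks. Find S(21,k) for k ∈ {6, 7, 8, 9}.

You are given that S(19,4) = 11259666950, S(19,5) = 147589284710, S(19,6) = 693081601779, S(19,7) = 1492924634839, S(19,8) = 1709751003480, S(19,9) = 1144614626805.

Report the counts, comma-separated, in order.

26585679462804, 82310957214948, 132511015347084, 123272476465204

i=20: T(20,5)=11259666950+5·147589284710=749206090500 | T(20,6)=147589284710+6·693081601779=4306078895384 | T(20,7)=693081601779+7·1492924634839=11143554045652 | T(20,8)=1492924634839+8·1709751003480=15170932662679 | T(20,9)=1709751003480+9·1144614626805=12011282644725
i=21: T(21,6)=749206090500+6·4306078895384=26585679462804 | T(21,7)=4306078895384+7·11143554045652=82310957214948 | T(21,8)=11143554045652+8·15170932662679=132511015347084 | T(21,9)=15170932662679+9·12011282644725=123272476465204
Read S(21,6) = 26585679462804, S(21,7) = 82310957214948, S(21,8) = 132511015347084, S(21,9) = 123272476465204.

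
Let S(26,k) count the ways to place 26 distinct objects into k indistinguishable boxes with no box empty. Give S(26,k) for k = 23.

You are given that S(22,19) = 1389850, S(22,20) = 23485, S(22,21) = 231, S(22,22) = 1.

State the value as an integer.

4126200

row 23: T[23][20]=20·23485+1389850=1859550  T[23][21]=21·231+23485=28336  T[23][22]=22·1+231=253  T[23][23]=23·0+1=1
row 24: T[24][21]=21·28336+1859550=2454606  T[24][22]=22·253+28336=33902  T[24][23]=23·1+253=276
row 25: T[25][22]=22·33902+2454606=3200450  T[25][23]=23·276+33902=40250
row 26: T[26][23]=23·40250+3200450=4126200
Read S(26,23) = 4126200.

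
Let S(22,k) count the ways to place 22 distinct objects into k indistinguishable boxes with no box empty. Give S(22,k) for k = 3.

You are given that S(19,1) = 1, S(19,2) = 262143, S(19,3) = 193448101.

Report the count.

5228079450

r20: T_20,1=1×1+0=1; T_20,2=2×262143+1=524287; T_20,3=3×193448101+262143=580606446
r21: T_21,2=2×524287+1=1048575; T_21,3=3×580606446+524287=1742343625
r22: T_22,3=3×1742343625+1048575=5228079450
Read S(22,3) = 5228079450.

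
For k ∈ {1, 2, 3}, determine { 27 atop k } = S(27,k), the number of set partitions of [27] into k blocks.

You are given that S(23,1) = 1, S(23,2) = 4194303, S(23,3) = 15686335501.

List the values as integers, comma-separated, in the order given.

1, 67108863, 1270865805301

row 24: T[24][1]=1·1+0=1  T[24][2]=2·4194303+1=8388607  T[24][3]=3·15686335501+4194303=47063200806
row 25: T[25][1]=1·1+0=1  T[25][2]=2·8388607+1=16777215  T[25][3]=3·47063200806+8388607=141197991025
row 26: T[26][1]=1·1+0=1  T[26][2]=2·16777215+1=33554431  T[26][3]=3·141197991025+16777215=423610750290
row 27: T[27][1]=1·1+0=1  T[27][2]=2·33554431+1=67108863  T[27][3]=3·423610750290+33554431=1270865805301
Read S(27,1) = 1, S(27,2) = 67108863, S(27,3) = 1270865805301.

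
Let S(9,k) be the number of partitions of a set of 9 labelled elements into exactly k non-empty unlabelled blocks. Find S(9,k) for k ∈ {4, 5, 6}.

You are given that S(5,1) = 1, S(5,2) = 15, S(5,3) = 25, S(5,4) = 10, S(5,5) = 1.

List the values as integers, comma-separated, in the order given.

7770, 6951, 2646

[6] T[6,1]:1*1+0=1 · T[6,2]:2*15+1=31 · T[6,3]:3*25+15=90 · T[6,4]:4*10+25=65 · T[6,5]:5*1+10=15 · T[6,6]:6*0+1=1
[7] T[7,2]:2*31+1=63 · T[7,3]:3*90+31=301 · T[7,4]:4*65+90=350 · T[7,5]:5*15+65=140 · T[7,6]:6*1+15=21
[8] T[8,3]:3*301+63=966 · T[8,4]:4*350+301=1701 · T[8,5]:5*140+350=1050 · T[8,6]:6*21+140=266
[9] T[9,4]:4*1701+966=7770 · T[9,5]:5*1050+1701=6951 · T[9,6]:6*266+1050=2646
Read S(9,4) = 7770, S(9,5) = 6951, S(9,6) = 2646.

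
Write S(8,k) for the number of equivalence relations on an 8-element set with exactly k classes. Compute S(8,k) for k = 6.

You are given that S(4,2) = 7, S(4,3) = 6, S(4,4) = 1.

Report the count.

@5  (5,3):6·3+7→25, (5,4):1·4+6→10, (5,5):0·5+1→1
@6  (6,4):10·4+25→65, (6,5):1·5+10→15, (6,6):0·6+1→1
@7  (7,5):15·5+65→140, (7,6):1·6+15→21
@8  (8,6):21·6+140→266
Read S(8,6) = 266.

266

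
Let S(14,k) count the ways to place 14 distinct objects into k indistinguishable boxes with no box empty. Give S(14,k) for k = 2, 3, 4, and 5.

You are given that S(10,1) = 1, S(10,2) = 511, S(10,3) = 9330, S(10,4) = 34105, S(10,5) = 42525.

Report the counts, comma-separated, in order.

8191, 788970, 10391745, 40075035

row 11: T[11][1]=1·1+0=1  T[11][2]=2·511+1=1023  T[11][3]=3·9330+511=28501  T[11][4]=4·34105+9330=145750  T[11][5]=5·42525+34105=246730
row 12: T[12][1]=1·1+0=1  T[12][2]=2·1023+1=2047  T[12][3]=3·28501+1023=86526  T[12][4]=4·145750+28501=611501  T[12][5]=5·246730+145750=1379400
row 13: T[13][1]=1·1+0=1  T[13][2]=2·2047+1=4095  T[13][3]=3·86526+2047=261625  T[13][4]=4·611501+86526=2532530  T[13][5]=5·1379400+611501=7508501
row 14: T[14][2]=2·4095+1=8191  T[14][3]=3·261625+4095=788970  T[14][4]=4·2532530+261625=10391745  T[14][5]=5·7508501+2532530=40075035
Read S(14,2) = 8191, S(14,3) = 788970, S(14,4) = 10391745, S(14,5) = 40075035.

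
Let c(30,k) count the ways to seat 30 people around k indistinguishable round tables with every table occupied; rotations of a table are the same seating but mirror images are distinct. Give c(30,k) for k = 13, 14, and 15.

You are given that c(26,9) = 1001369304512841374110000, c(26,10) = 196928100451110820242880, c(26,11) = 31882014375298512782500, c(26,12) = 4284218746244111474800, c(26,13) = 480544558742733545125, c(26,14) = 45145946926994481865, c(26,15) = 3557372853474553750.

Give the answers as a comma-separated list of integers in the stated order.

796974693974455191377937300, 88776380550648116217781890, 8459574446076318147830625

@27  (27,10):196928100451110820242880·26+1001369304512841374110000→6121499916241722700424880, (27,11):31882014375298512782500·26+196928100451110820242880→1025860474208872152587880, (27,12):4284218746244111474800·26+31882014375298512782500→143271701777645411127300, (27,13):480544558742733545125·26+4284218746244111474800→16778377273555183648050, (27,14):45145946926994481865·26+480544558742733545125→1654339178844590073615, (27,15):3557372853474553750·26+45145946926994481865→137637641117332879365
@28  (28,11):1025860474208872152587880·27+6121499916241722700424880→33819732719881270820297640, (28,12):143271701777645411127300·27+1025860474208872152587880→4894196422205298253024980, (28,13):16778377273555183648050·27+143271701777645411127300→596287888163635369624650, (28,14):1654339178844590073615·27+16778377273555183648050→61445535102359115635655, (28,15):137637641117332879365·27+1654339178844590073615→5370555489012577816470
@29  (29,12):4894196422205298253024980·28+33819732719881270820297640→170857232541629621904997080, (29,13):596287888163635369624650·28+4894196422205298253024980→21590257290787088602515180, (29,14):61445535102359115635655·28+596287888163635369624650→2316762871029690607422990, (29,15):5370555489012577816470·28+61445535102359115635655→211821088794711294496815
@30  (30,13):21590257290787088602515180·29+170857232541629621904997080→796974693974455191377937300, (30,14):2316762871029690607422990·29+21590257290787088602515180→88776380550648116217781890, (30,15):211821088794711294496815·29+2316762871029690607422990→8459574446076318147830625
Read c(30,13) = 796974693974455191377937300, c(30,14) = 88776380550648116217781890, c(30,15) = 8459574446076318147830625.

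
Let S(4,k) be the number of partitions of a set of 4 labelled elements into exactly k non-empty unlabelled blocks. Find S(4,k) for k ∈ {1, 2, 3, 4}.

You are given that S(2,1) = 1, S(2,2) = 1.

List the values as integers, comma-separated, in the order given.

[3] T[3,1]:1*1+0=1 · T[3,2]:2*1+1=3 · T[3,3]:3*0+1=1
[4] T[4,1]:1*1+0=1 · T[4,2]:2*3+1=7 · T[4,3]:3*1+3=6 · T[4,4]:4*0+1=1
Read S(4,1) = 1, S(4,2) = 7, S(4,3) = 6, S(4,4) = 1.

1, 7, 6, 1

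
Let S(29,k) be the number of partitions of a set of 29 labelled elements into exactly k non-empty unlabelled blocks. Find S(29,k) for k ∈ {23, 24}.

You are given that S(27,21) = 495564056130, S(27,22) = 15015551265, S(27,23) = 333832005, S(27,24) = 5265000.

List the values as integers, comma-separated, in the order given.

1347860993700, 33738295500

row 28: T[28][22]=22·15015551265+495564056130=825906183960  T[28][23]=23·333832005+15015551265=22693687380  T[28][24]=24·5265000+333832005=460192005
row 29: T[29][23]=23·22693687380+825906183960=1347860993700  T[29][24]=24·460192005+22693687380=33738295500
Read S(29,23) = 1347860993700, S(29,24) = 33738295500.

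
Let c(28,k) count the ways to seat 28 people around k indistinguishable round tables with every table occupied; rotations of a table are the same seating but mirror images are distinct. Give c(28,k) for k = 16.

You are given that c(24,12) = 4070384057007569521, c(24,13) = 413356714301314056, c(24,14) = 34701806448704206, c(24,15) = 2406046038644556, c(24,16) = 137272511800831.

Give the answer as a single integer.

398629729895941637715

[25] T[25,13]:24*413356714301314056+4070384057007569521=13990945200239106865 · T[25,14]:24*34701806448704206+413356714301314056=1246200069070215000 · T[25,15]:24*2406046038644556+34701806448704206=92446911376173550 · T[25,16]:24*137272511800831+2406046038644556=5700586321864500
[26] T[26,14]:25*1246200069070215000+13990945200239106865=45145946926994481865 · T[26,15]:25*92446911376173550+1246200069070215000=3557372853474553750 · T[26,16]:25*5700586321864500+92446911376173550=234961569422786050
[27] T[27,15]:26*3557372853474553750+45145946926994481865=137637641117332879365 · T[27,16]:26*234961569422786050+3557372853474553750=9666373658466991050
[28] T[28,16]:27*9666373658466991050+137637641117332879365=398629729895941637715
Read c(28,16) = 398629729895941637715.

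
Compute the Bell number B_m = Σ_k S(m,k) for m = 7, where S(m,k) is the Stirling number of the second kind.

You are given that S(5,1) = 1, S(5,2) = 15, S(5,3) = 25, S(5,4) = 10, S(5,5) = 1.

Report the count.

@6  (6,1):1·1+0→1, (6,2):15·2+1→31, (6,3):25·3+15→90, (6,4):10·4+25→65, (6,5):1·5+10→15, (6,6):0·6+1→1
@7  (7,1):1·1+0→1, (7,2):31·2+1→63, (7,3):90·3+31→301, (7,4):65·4+90→350, (7,5):15·5+65→140, (7,6):1·6+15→21, (7,7):0·7+1→1
B_7 = ΣS(7,k) = 1+63+301+350+140+21+1 = 877

877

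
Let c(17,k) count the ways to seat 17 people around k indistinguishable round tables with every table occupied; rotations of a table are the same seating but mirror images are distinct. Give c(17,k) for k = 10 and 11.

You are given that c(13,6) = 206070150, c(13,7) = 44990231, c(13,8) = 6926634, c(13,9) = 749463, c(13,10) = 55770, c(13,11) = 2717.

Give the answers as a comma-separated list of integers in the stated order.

row 14: T[14][7]=13·44990231+206070150=790943153  T[14][8]=13·6926634+44990231=135036473  T[14][9]=13·749463+6926634=16669653  T[14][10]=13·55770+749463=1474473  T[14][11]=13·2717+55770=91091
row 15: T[15][8]=14·135036473+790943153=2681453775  T[15][9]=14·16669653+135036473=368411615  T[15][10]=14·1474473+16669653=37312275  T[15][11]=14·91091+1474473=2749747
row 16: T[16][9]=15·368411615+2681453775=8207628000  T[16][10]=15·37312275+368411615=928095740  T[16][11]=15·2749747+37312275=78558480
row 17: T[17][10]=16·928095740+8207628000=23057159840  T[17][11]=16·78558480+928095740=2185031420
Read c(17,10) = 23057159840, c(17,11) = 2185031420.

23057159840, 2185031420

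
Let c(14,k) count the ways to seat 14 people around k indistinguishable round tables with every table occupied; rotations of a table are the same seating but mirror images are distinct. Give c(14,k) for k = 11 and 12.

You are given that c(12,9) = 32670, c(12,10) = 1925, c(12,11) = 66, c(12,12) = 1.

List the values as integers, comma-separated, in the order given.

@13  (13,10):1925·12+32670→55770, (13,11):66·12+1925→2717, (13,12):1·12+66→78
@14  (14,11):2717·13+55770→91091, (14,12):78·13+2717→3731
Read c(14,11) = 91091, c(14,12) = 3731.

91091, 3731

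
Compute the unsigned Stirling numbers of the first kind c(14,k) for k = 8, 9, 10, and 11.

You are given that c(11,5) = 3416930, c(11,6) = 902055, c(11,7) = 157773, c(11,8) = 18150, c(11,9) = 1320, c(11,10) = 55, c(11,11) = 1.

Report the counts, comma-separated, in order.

135036473, 16669653, 1474473, 91091

r12: T_12,6=11×902055+3416930=13339535; T_12,7=11×157773+902055=2637558; T_12,8=11×18150+157773=357423; T_12,9=11×1320+18150=32670; T_12,10=11×55+1320=1925; T_12,11=11×1+55=66
r13: T_13,7=12×2637558+13339535=44990231; T_13,8=12×357423+2637558=6926634; T_13,9=12×32670+357423=749463; T_13,10=12×1925+32670=55770; T_13,11=12×66+1925=2717
r14: T_14,8=13×6926634+44990231=135036473; T_14,9=13×749463+6926634=16669653; T_14,10=13×55770+749463=1474473; T_14,11=13×2717+55770=91091
Read c(14,8) = 135036473, c(14,9) = 16669653, c(14,10) = 1474473, c(14,11) = 91091.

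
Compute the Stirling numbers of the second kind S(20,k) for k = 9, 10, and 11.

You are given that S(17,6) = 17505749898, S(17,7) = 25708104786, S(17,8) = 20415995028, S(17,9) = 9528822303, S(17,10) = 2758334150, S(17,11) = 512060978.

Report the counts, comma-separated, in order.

@18  (18,7):25708104786·7+17505749898→197462483400, (18,8):20415995028·8+25708104786→189036065010, (18,9):9528822303·9+20415995028→106175395755, (18,10):2758334150·10+9528822303→37112163803, (18,11):512060978·11+2758334150→8391004908
@19  (19,8):189036065010·8+197462483400→1709751003480, (19,9):106175395755·9+189036065010→1144614626805, (19,10):37112163803·10+106175395755→477297033785, (19,11):8391004908·11+37112163803→129413217791
@20  (20,9):1144614626805·9+1709751003480→12011282644725, (20,10):477297033785·10+1144614626805→5917584964655, (20,11):129413217791·11+477297033785→1900842429486
Read S(20,9) = 12011282644725, S(20,10) = 5917584964655, S(20,11) = 1900842429486.

12011282644725, 5917584964655, 1900842429486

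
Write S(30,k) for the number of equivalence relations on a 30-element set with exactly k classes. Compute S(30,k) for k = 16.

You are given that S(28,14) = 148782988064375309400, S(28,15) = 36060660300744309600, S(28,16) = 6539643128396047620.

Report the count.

2940812098256837097720

i=29: T(29,15)=148782988064375309400+15·36060660300744309600=689692892575539953400 | T(29,16)=36060660300744309600+16·6539643128396047620=140694950355081071520
i=30: T(30,16)=689692892575539953400+16·140694950355081071520=2940812098256837097720
Read S(30,16) = 2940812098256837097720.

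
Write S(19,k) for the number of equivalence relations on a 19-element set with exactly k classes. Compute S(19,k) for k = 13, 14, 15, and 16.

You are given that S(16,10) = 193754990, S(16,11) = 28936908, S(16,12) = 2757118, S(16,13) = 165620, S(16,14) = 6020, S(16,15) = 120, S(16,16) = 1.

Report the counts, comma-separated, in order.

2892439160, 243577530, 13916778, 527136

[17] T[17,11]:11*28936908+193754990=512060978 · T[17,12]:12*2757118+28936908=62022324 · T[17,13]:13*165620+2757118=4910178 · T[17,14]:14*6020+165620=249900 · T[17,15]:15*120+6020=7820 · T[17,16]:16*1+120=136
[18] T[18,12]:12*62022324+512060978=1256328866 · T[18,13]:13*4910178+62022324=125854638 · T[18,14]:14*249900+4910178=8408778 · T[18,15]:15*7820+249900=367200 · T[18,16]:16*136+7820=9996
[19] T[19,13]:13*125854638+1256328866=2892439160 · T[19,14]:14*8408778+125854638=243577530 · T[19,15]:15*367200+8408778=13916778 · T[19,16]:16*9996+367200=527136
Read S(19,13) = 2892439160, S(19,14) = 243577530, S(19,15) = 13916778, S(19,16) = 527136.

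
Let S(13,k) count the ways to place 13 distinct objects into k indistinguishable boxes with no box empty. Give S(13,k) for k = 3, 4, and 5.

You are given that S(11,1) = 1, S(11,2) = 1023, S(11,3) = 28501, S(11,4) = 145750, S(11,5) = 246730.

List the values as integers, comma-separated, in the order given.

261625, 2532530, 7508501

@12  (12,2):1023·2+1→2047, (12,3):28501·3+1023→86526, (12,4):145750·4+28501→611501, (12,5):246730·5+145750→1379400
@13  (13,3):86526·3+2047→261625, (13,4):611501·4+86526→2532530, (13,5):1379400·5+611501→7508501
Read S(13,3) = 261625, S(13,4) = 2532530, S(13,5) = 7508501.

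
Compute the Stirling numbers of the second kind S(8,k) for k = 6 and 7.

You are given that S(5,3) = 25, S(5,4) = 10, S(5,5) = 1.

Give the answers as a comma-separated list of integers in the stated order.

266, 28

[6] T[6,4]:4*10+25=65 · T[6,5]:5*1+10=15 · T[6,6]:6*0+1=1
[7] T[7,5]:5*15+65=140 · T[7,6]:6*1+15=21 · T[7,7]:7*0+1=1
[8] T[8,6]:6*21+140=266 · T[8,7]:7*1+21=28
Read S(8,6) = 266, S(8,7) = 28.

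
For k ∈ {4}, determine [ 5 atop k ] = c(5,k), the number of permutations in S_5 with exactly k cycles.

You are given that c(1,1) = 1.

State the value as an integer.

r2: T_2,1=1×1+0=1; T_2,2=1×0+1=1
r3: T_3,2=2×1+1=3; T_3,3=2×0+1=1
r4: T_4,3=3×1+3=6; T_4,4=3×0+1=1
r5: T_5,4=4×1+6=10
Read c(5,4) = 10.

10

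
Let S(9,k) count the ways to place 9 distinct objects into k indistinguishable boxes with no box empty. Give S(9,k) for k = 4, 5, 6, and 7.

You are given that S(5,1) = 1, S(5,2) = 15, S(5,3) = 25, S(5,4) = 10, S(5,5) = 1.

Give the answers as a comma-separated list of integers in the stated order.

row 6: T[6][1]=1·1+0=1  T[6][2]=2·15+1=31  T[6][3]=3·25+15=90  T[6][4]=4·10+25=65  T[6][5]=5·1+10=15  T[6][6]=6·0+1=1
row 7: T[7][2]=2·31+1=63  T[7][3]=3·90+31=301  T[7][4]=4·65+90=350  T[7][5]=5·15+65=140  T[7][6]=6·1+15=21  T[7][7]=7·0+1=1
row 8: T[8][3]=3·301+63=966  T[8][4]=4·350+301=1701  T[8][5]=5·140+350=1050  T[8][6]=6·21+140=266  T[8][7]=7·1+21=28
row 9: T[9][4]=4·1701+966=7770  T[9][5]=5·1050+1701=6951  T[9][6]=6·266+1050=2646  T[9][7]=7·28+266=462
Read S(9,4) = 7770, S(9,5) = 6951, S(9,6) = 2646, S(9,7) = 462.

7770, 6951, 2646, 462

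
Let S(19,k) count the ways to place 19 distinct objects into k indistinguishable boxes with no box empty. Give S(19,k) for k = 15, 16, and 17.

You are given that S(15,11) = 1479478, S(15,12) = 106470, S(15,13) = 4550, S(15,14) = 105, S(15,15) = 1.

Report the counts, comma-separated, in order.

i=16: T(16,12)=1479478+12·106470=2757118 | T(16,13)=106470+13·4550=165620 | T(16,14)=4550+14·105=6020 | T(16,15)=105+15·1=120 | T(16,16)=1+16·0=1
i=17: T(17,13)=2757118+13·165620=4910178 | T(17,14)=165620+14·6020=249900 | T(17,15)=6020+15·120=7820 | T(17,16)=120+16·1=136 | T(17,17)=1+17·0=1
i=18: T(18,14)=4910178+14·249900=8408778 | T(18,15)=249900+15·7820=367200 | T(18,16)=7820+16·136=9996 | T(18,17)=136+17·1=153
i=19: T(19,15)=8408778+15·367200=13916778 | T(19,16)=367200+16·9996=527136 | T(19,17)=9996+17·153=12597
Read S(19,15) = 13916778, S(19,16) = 527136, S(19,17) = 12597.

13916778, 527136, 12597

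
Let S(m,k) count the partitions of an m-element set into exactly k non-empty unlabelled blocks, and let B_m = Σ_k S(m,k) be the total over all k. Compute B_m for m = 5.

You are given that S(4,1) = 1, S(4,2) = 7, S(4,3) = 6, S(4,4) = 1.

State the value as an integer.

52

[5] T[5,1]:1*1+0=1 · T[5,2]:2*7+1=15 · T[5,3]:3*6+7=25 · T[5,4]:4*1+6=10 · T[5,5]:5*0+1=1
B_5 = ΣS(5,k) = 1+15+25+10+1 = 52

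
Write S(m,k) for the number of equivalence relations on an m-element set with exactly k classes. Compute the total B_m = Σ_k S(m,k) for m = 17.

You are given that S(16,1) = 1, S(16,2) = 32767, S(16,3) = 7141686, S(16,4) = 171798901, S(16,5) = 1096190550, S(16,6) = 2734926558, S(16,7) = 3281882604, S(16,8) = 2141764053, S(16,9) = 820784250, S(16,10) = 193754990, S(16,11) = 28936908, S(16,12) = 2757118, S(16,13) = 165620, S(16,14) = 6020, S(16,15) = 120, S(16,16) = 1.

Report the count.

i=17: T(17,1)=0+1·1=1 | T(17,2)=1+2·32767=65535 | T(17,3)=32767+3·7141686=21457825 | T(17,4)=7141686+4·171798901=694337290 | T(17,5)=171798901+5·1096190550=5652751651 | T(17,6)=1096190550+6·2734926558=17505749898 | T(17,7)=2734926558+7·3281882604=25708104786 | T(17,8)=3281882604+8·2141764053=20415995028 | T(17,9)=2141764053+9·820784250=9528822303 | T(17,10)=820784250+10·193754990=2758334150 | T(17,11)=193754990+11·28936908=512060978 | T(17,12)=28936908+12·2757118=62022324 | T(17,13)=2757118+13·165620=4910178 | T(17,14)=165620+14·6020=249900 | T(17,15)=6020+15·120=7820 | T(17,16)=120+16·1=136 | T(17,17)=1+17·0=1
B_17 = ΣS(17,k) = 1+65535+21457825+694337290+5652751651+17505749898+25708104786+20415995028+9528822303+2758334150+512060978+62022324+4910178+249900+7820+136+1 = 82864869804

82864869804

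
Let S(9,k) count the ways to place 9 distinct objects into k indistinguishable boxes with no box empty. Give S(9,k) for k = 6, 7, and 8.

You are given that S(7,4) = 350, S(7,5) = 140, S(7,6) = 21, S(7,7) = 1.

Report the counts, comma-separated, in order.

row 8: T[8][5]=5·140+350=1050  T[8][6]=6·21+140=266  T[8][7]=7·1+21=28  T[8][8]=8·0+1=1
row 9: T[9][6]=6·266+1050=2646  T[9][7]=7·28+266=462  T[9][8]=8·1+28=36
Read S(9,6) = 2646, S(9,7) = 462, S(9,8) = 36.

2646, 462, 36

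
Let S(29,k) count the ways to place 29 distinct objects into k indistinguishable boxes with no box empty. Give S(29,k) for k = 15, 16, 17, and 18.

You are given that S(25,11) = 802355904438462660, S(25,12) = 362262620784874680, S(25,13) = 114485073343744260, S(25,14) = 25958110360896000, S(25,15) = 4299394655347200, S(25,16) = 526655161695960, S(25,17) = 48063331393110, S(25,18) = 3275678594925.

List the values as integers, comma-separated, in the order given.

689692892575539953400, 140694950355081071520, 21818248085373723570, 2598531274376323650

[26] T[26,12]:12*362262620784874680+802355904438462660=5149507353856958820 · T[26,13]:13*114485073343744260+362262620784874680=1850568574253550060 · T[26,14]:14*25958110360896000+114485073343744260=477898618396288260 · T[26,15]:15*4299394655347200+25958110360896000=90449030191104000 · T[26,16]:16*526655161695960+4299394655347200=12725877242482560 · T[26,17]:17*48063331393110+526655161695960=1343731795378830 · T[26,18]:18*3275678594925+48063331393110=107025546101760
[27] T[27,13]:13*1850568574253550060+5149507353856958820=29206898819153109600 · T[27,14]:14*477898618396288260+1850568574253550060=8541149231801585700 · T[27,15]:15*90449030191104000+477898618396288260=1834634071262848260 · T[27,16]:16*12725877242482560+90449030191104000=294063066070824960 · T[27,17]:17*1343731795378830+12725877242482560=35569317763922670 · T[27,18]:18*107025546101760+1343731795378830=3270191625210510
[28] T[28,14]:14*8541149231801585700+29206898819153109600=148782988064375309400 · T[28,15]:15*1834634071262848260+8541149231801585700=36060660300744309600 · T[28,16]:16*294063066070824960+1834634071262848260=6539643128396047620 · T[28,17]:17*35569317763922670+294063066070824960=898741468057510350 · T[28,18]:18*3270191625210510+35569317763922670=94432767017711850
[29] T[29,15]:15*36060660300744309600+148782988064375309400=689692892575539953400 · T[29,16]:16*6539643128396047620+36060660300744309600=140694950355081071520 · T[29,17]:17*898741468057510350+6539643128396047620=21818248085373723570 · T[29,18]:18*94432767017711850+898741468057510350=2598531274376323650
Read S(29,15) = 689692892575539953400, S(29,16) = 140694950355081071520, S(29,17) = 21818248085373723570, S(29,18) = 2598531274376323650.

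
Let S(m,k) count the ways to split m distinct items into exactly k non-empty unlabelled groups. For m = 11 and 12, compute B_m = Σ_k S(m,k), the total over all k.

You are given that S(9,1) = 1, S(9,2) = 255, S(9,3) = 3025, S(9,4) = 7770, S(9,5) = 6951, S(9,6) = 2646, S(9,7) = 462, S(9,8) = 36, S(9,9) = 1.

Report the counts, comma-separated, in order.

678570, 4213597

@10  (10,1):1·1+0→1, (10,2):255·2+1→511, (10,3):3025·3+255→9330, (10,4):7770·4+3025→34105, (10,5):6951·5+7770→42525, (10,6):2646·6+6951→22827, (10,7):462·7+2646→5880, (10,8):36·8+462→750, (10,9):1·9+36→45, (10,10):0·10+1→1
@11  (11,1):1·1+0→1, (11,2):511·2+1→1023, (11,3):9330·3+511→28501, (11,4):34105·4+9330→145750, (11,5):42525·5+34105→246730, (11,6):22827·6+42525→179487, (11,7):5880·7+22827→63987, (11,8):750·8+5880→11880, (11,9):45·9+750→1155, (11,10):1·10+45→55, (11,11):0·11+1→1
@12  (12,1):1·1+0→1, (12,2):1023·2+1→2047, (12,3):28501·3+1023→86526, (12,4):145750·4+28501→611501, (12,5):246730·5+145750→1379400, (12,6):179487·6+246730→1323652, (12,7):63987·7+179487→627396, (12,8):11880·8+63987→159027, (12,9):1155·9+11880→22275, (12,10):55·10+1155→1705, (12,11):1·11+55→66, (12,12):0·12+1→1
B_11 = ΣS(11,k) = 1+1023+28501+145750+246730+179487+63987+11880+1155+55+1 = 678570
B_12 = ΣS(12,k) = 1+2047+86526+611501+1379400+1323652+627396+159027+22275+1705+66+1 = 4213597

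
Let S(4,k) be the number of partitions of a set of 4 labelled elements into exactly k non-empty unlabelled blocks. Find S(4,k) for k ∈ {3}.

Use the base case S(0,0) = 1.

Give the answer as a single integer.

6

row 1: T[1][1]=1·0+1=1
row 2: T[2][1]=1·1+0=1  T[2][2]=2·0+1=1
row 3: T[3][2]=2·1+1=3  T[3][3]=3·0+1=1
row 4: T[4][3]=3·1+3=6
Read S(4,3) = 6.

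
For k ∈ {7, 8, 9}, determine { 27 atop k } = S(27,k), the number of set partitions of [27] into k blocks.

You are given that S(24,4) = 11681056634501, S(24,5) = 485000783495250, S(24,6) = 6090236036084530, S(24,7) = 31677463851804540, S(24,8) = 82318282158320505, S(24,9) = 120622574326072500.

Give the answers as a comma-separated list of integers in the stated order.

11647571772911241531, 47628831813556336200, 106563273280541795575

row 25: T[25][5]=5·485000783495250+11681056634501=2436684974110751  T[25][6]=6·6090236036084530+485000783495250=37026417000002430  T[25][7]=7·31677463851804540+6090236036084530=227832482998716310  T[25][8]=8·82318282158320505+31677463851804540=690223721118368580  T[25][9]=9·120622574326072500+82318282158320505=1167921451092973005
row 26: T[26][6]=6·37026417000002430+2436684974110751=224595186974125331  T[26][7]=7·227832482998716310+37026417000002430=1631853797991016600  T[26][8]=8·690223721118368580+227832482998716310=5749622251945664950  T[26][9]=9·1167921451092973005+690223721118368580=11201516780955125625
row 27: T[27][7]=7·1631853797991016600+224595186974125331=11647571772911241531  T[27][8]=8·5749622251945664950+1631853797991016600=47628831813556336200  T[27][9]=9·11201516780955125625+5749622251945664950=106563273280541795575
Read S(27,7) = 11647571772911241531, S(27,8) = 47628831813556336200, S(27,9) = 106563273280541795575.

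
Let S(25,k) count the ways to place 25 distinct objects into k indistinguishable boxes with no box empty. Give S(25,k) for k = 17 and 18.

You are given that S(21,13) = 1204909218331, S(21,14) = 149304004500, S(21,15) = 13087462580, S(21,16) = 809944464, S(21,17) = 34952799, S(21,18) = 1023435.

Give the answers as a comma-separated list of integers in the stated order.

48063331393110, 3275678594925

row 22: T[22][14]=14·149304004500+1204909218331=3295165281331  T[22][15]=15·13087462580+149304004500=345615943200  T[22][16]=16·809944464+13087462580=26046574004  T[22][17]=17·34952799+809944464=1404142047  T[22][18]=18·1023435+34952799=53374629
row 23: T[23][15]=15·345615943200+3295165281331=8479404429331  T[23][16]=16·26046574004+345615943200=762361127264  T[23][17]=17·1404142047+26046574004=49916988803  T[23][18]=18·53374629+1404142047=2364885369
row 24: T[24][16]=16·762361127264+8479404429331=20677182465555  T[24][17]=17·49916988803+762361127264=1610949936915  T[24][18]=18·2364885369+49916988803=92484925445
row 25: T[25][17]=17·1610949936915+20677182465555=48063331393110  T[25][18]=18·92484925445+1610949936915=3275678594925
Read S(25,17) = 48063331393110, S(25,18) = 3275678594925.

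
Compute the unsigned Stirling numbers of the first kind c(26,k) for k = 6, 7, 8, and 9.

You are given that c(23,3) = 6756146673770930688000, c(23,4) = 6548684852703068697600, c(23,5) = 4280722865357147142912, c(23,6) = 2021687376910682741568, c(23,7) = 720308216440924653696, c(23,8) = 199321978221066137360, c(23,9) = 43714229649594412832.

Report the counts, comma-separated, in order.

35770355645907606826362624, 13746468217967926978680000, 4144457803247115877036800, 1001369304512841374110000

[24] T[24,4]:23*6548684852703068697600+6756146673770930688000=157375898285941510732800 · T[24,5]:23*4280722865357147142912+6548684852703068697600=105005310755917452984576 · T[24,6]:23*2021687376910682741568+4280722865357147142912=50779532534302850198976 · T[24,7]:23*720308216440924653696+2021687376910682741568=18588776355051949776576 · T[24,8]:23*199321978221066137360+720308216440924653696=5304713715525445812976 · T[24,9]:23*43714229649594412832+199321978221066137360=1204749260161737632496
[25] T[25,5]:24*105005310755917452984576+157375898285941510732800=2677503356427960382362624 · T[25,6]:24*50779532534302850198976+105005310755917452984576=1323714091579185857760000 · T[25,7]:24*18588776355051949776576+50779532534302850198976=496910165055549644836800 · T[25,8]:24*5304713715525445812976+18588776355051949776576=145901905527662649288000 · T[25,9]:24*1204749260161737632496+5304713715525445812976=34218695959407148992880
[26] T[26,6]:25*1323714091579185857760000+2677503356427960382362624=35770355645907606826362624 · T[26,7]:25*496910165055549644836800+1323714091579185857760000=13746468217967926978680000 · T[26,8]:25*145901905527662649288000+496910165055549644836800=4144457803247115877036800 · T[26,9]:25*34218695959407148992880+145901905527662649288000=1001369304512841374110000
Read c(26,6) = 35770355645907606826362624, c(26,7) = 13746468217967926978680000, c(26,8) = 4144457803247115877036800, c(26,9) = 1001369304512841374110000.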